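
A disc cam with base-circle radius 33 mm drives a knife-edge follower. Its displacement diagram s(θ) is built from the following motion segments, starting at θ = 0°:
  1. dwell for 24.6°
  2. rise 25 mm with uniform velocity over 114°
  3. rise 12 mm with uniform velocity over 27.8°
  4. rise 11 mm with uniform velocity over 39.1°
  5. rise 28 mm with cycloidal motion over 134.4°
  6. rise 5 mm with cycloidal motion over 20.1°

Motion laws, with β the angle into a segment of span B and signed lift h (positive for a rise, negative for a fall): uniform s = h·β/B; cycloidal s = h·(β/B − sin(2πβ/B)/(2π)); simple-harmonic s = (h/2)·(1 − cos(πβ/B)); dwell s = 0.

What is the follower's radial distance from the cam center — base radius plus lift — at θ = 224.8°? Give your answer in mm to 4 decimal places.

seg 1 [0°–24.6°] dwell: s stays 0.0000
seg 2 [24.6°–138.6°] uniform, h=25: full span → s += 25 → s = 25.0000
seg 3 [138.6°–166.4°] uniform, h=12: full span → s += 12 → s = 37.0000
seg 4 [166.4°–205.5°] uniform, h=11: full span → s += 11 → s = 48.0000
seg 5 [205.5°–339.9°] cycloidal, h=28: θ=224.8° here. β=19.3, B=134.4. 28·(0.1436 − sin(2π·0.1436)/(2π)) = 0.5238 → s = 48.5238
radial distance = base radius + s = 33 + 48.5238 = 81.5238

81.5238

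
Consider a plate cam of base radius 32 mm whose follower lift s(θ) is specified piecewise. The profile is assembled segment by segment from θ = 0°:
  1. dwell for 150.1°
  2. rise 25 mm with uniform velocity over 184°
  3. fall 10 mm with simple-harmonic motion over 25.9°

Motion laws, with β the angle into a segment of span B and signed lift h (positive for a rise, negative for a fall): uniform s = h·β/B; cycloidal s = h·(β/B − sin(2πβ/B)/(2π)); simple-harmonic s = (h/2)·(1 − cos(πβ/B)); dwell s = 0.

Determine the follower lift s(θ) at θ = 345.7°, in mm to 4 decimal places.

seg 1 [0°–150.1°] dwell: s stays 0.0000
seg 2 [150.1°–334.1°] uniform, h=25: full span → s += 25 → s = 25.0000
seg 3 [334.1°–360°] simple-harmonic, h=-10: θ=345.7° here. β=11.6, B=25.9. -10/2·(1 − cos(π·0.4479)) = -4.1849 → s = 20.8151

20.8151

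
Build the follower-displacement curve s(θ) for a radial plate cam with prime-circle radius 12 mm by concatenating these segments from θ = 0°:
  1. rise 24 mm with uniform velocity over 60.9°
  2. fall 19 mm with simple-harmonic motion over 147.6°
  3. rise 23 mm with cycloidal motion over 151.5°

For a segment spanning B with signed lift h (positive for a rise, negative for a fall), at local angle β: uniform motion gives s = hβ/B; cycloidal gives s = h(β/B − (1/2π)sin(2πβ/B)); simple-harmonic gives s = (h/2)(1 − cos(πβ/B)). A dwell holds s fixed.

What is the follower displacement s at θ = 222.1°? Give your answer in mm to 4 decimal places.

seg 1 [0°–60.9°] uniform, h=24: full span → s += 24 → s = 24.0000
seg 2 [60.9°–208.5°] simple-harmonic, h=-19: full span → s += -19 → s = 5.0000
seg 3 [208.5°–360°] cycloidal, h=23: θ=222.1° here. β=13.6, B=151.5. 23·(0.0898 − sin(2π·0.0898)/(2π)) = 0.1077 → s = 5.1077

5.1077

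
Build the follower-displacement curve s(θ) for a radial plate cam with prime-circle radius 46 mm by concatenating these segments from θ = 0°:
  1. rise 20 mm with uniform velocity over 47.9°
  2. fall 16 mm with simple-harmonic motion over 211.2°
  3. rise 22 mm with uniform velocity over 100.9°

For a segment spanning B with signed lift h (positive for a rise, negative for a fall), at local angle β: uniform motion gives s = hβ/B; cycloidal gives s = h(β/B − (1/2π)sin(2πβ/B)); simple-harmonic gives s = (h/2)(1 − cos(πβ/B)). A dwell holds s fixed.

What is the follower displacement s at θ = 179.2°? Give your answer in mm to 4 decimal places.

seg 1 [0°–47.9°] uniform, h=20: full span → s += 20 → s = 20.0000
seg 2 [47.9°–259.1°] simple-harmonic, h=-16: θ=179.2° here. β=131.3, B=211.2. -16/2·(1 − cos(π·0.6217)) = -10.9843 → s = 9.0157

9.0157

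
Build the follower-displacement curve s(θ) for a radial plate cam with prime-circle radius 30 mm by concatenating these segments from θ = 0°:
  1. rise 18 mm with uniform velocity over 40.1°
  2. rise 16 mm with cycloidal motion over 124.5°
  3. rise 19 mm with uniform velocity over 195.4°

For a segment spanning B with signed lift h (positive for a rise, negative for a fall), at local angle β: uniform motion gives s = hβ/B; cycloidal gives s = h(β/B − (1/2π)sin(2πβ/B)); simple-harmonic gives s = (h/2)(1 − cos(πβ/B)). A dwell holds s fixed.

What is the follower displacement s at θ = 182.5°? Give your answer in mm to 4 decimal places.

seg 1 [0°–40.1°] uniform, h=18: full span → s += 18 → s = 18.0000
seg 2 [40.1°–164.6°] cycloidal, h=16: full span → s += 16 → s = 34.0000
seg 3 [164.6°–360°] uniform, h=19: θ=182.5° here. β=17.9, B=195.4. 19·17.9/195.4 = 1.7405 → s = 35.7405

35.7405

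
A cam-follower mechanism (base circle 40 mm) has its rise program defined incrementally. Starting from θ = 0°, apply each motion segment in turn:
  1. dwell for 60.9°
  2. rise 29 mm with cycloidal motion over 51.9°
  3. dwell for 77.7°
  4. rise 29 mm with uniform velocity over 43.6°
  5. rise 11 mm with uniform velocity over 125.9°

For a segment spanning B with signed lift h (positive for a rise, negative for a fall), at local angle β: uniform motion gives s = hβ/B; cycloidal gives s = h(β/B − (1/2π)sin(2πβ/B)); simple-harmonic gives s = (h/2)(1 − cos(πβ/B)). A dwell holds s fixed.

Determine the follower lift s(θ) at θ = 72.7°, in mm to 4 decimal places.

seg 1 [0°–60.9°] dwell: s stays 0.0000
seg 2 [60.9°–112.8°] cycloidal, h=29: θ=72.7° here. β=11.8, B=51.9. 29·(0.2274 − sin(2π·0.2274)/(2π)) = 2.0246 → s = 2.0246

2.0246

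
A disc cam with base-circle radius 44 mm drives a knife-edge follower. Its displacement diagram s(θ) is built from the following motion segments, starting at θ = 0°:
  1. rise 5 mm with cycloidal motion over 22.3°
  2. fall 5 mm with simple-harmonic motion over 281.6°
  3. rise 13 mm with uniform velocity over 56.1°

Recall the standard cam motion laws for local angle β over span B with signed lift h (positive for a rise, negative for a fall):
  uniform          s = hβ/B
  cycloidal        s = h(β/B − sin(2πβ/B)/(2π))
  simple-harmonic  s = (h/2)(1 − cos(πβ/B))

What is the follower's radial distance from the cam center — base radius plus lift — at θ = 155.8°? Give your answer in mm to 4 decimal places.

seg 1 [0°–22.3°] cycloidal, h=5: full span → s += 5 → s = 5.0000
seg 2 [22.3°–303.9°] simple-harmonic, h=-5: θ=155.8° here. β=133.5, B=281.6. -5/2·(1 − cos(π·0.4741)) = -2.2966 → s = 2.7034
radial distance = base radius + s = 44 + 2.7034 = 46.7034

46.7034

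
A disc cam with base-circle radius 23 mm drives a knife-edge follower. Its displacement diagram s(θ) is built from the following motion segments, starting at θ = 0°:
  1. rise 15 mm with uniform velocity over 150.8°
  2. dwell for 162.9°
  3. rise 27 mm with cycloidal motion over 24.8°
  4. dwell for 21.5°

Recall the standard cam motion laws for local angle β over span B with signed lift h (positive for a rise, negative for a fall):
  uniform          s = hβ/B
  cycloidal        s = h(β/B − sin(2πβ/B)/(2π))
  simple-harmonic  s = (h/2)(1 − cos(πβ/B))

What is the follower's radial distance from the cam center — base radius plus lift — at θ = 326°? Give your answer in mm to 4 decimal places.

seg 1 [0°–150.8°] uniform, h=15: full span → s += 15 → s = 15.0000
seg 2 [150.8°–313.7°] dwell: s stays 15.0000
seg 3 [313.7°–338.5°] cycloidal, h=27: θ=326° here. β=12.3, B=24.8. 27·(0.4960 − sin(2π·0.4960)/(2π)) = 13.2823 → s = 28.2823
radial distance = base radius + s = 23 + 28.2823 = 51.2823

51.2823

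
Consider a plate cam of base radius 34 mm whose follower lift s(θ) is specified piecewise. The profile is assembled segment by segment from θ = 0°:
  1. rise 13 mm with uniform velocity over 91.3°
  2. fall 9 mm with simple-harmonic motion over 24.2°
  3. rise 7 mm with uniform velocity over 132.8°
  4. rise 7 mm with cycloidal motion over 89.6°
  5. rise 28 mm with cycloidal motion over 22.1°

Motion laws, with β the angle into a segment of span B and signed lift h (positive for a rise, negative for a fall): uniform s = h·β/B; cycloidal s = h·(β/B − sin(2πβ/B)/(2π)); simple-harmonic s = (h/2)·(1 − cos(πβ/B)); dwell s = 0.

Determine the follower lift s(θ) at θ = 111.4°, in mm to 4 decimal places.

seg 1 [0°–91.3°] uniform, h=13: full span → s += 13 → s = 13.0000
seg 2 [91.3°–115.5°] simple-harmonic, h=-9: θ=111.4° here. β=20.1, B=24.2. -9/2·(1 − cos(π·0.8306)) = -8.3775 → s = 4.6225

4.6225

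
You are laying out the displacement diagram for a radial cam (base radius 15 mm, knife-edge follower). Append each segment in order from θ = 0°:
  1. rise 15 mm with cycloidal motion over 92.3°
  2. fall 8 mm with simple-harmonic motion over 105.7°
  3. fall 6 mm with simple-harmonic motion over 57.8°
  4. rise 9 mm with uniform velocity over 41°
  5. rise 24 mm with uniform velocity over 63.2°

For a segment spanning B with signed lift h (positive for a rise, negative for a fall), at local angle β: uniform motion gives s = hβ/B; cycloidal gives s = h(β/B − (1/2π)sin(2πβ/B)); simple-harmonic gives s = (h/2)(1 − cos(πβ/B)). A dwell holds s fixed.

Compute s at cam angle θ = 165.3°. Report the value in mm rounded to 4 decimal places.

seg 1 [0°–92.3°] cycloidal, h=15: full span → s += 15 → s = 15.0000
seg 2 [92.3°–198°] simple-harmonic, h=-8: θ=165.3° here. β=73, B=105.7. -8/2·(1 − cos(π·0.6906)) = -6.2549 → s = 8.7451

8.7451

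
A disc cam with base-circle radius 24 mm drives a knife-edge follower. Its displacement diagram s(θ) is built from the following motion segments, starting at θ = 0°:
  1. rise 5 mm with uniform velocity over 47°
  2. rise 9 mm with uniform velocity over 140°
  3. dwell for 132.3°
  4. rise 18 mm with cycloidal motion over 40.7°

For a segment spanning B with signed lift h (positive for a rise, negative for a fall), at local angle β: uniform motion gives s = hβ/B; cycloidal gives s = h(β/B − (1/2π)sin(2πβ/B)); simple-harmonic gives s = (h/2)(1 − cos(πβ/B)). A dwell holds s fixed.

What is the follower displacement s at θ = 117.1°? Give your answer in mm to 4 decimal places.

seg 1 [0°–47°] uniform, h=5: full span → s += 5 → s = 5.0000
seg 2 [47°–187°] uniform, h=9: θ=117.1° here. β=70.1, B=140. 9·70.1/140 = 4.5064 → s = 9.5064

9.5064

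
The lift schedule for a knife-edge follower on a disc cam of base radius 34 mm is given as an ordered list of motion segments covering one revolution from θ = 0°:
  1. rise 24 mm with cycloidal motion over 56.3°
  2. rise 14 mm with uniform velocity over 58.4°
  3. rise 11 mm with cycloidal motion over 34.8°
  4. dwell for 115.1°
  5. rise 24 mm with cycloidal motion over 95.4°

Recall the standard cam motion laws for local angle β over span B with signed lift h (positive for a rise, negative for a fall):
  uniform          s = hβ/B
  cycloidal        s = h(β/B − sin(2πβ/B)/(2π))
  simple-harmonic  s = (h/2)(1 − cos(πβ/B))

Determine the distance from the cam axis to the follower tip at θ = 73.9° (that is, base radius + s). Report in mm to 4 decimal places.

seg 1 [0°–56.3°] cycloidal, h=24: full span → s += 24 → s = 24.0000
seg 2 [56.3°–114.7°] uniform, h=14: θ=73.9° here. β=17.6, B=58.4. 14·17.6/58.4 = 4.2192 → s = 28.2192
radial distance = base radius + s = 34 + 28.2192 = 62.2192

62.2192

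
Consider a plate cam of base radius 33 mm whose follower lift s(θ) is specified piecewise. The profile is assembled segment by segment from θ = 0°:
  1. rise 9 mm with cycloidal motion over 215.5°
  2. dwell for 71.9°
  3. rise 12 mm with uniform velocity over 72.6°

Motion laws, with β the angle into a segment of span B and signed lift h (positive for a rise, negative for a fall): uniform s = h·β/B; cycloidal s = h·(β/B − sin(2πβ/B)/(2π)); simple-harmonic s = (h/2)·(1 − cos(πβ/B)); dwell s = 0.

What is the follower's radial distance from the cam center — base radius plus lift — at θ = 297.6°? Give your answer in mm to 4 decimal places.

seg 1 [0°–215.5°] cycloidal, h=9: full span → s += 9 → s = 9.0000
seg 2 [215.5°–287.4°] dwell: s stays 9.0000
seg 3 [287.4°–360°] uniform, h=12: θ=297.6° here. β=10.2, B=72.6. 12·10.2/72.6 = 1.6860 → s = 10.6860
radial distance = base radius + s = 33 + 10.6860 = 43.6860

43.6860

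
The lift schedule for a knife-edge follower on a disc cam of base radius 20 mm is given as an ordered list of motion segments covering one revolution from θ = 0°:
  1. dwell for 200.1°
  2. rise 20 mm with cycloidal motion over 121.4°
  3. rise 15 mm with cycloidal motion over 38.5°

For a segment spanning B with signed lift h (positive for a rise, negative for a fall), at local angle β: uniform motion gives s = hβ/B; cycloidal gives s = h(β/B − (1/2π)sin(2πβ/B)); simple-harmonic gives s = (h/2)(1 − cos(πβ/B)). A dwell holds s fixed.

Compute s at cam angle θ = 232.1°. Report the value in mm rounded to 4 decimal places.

seg 1 [0°–200.1°] dwell: s stays 0.0000
seg 2 [200.1°–321.5°] cycloidal, h=20: θ=232.1° here. β=32, B=121.4. 20·(0.2636 − sin(2π·0.2636)/(2π)) = 2.1003 → s = 2.1003

2.1003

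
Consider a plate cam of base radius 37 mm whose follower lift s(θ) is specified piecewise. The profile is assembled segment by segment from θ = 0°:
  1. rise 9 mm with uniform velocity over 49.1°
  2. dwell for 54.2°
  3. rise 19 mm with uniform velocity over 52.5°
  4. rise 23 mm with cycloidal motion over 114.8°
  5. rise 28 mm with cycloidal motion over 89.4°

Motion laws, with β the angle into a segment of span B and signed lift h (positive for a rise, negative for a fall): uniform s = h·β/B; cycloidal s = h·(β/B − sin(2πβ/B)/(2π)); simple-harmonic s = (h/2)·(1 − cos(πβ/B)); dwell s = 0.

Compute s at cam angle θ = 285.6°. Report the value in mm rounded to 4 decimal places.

seg 1 [0°–49.1°] uniform, h=9: full span → s += 9 → s = 9.0000
seg 2 [49.1°–103.3°] dwell: s stays 9.0000
seg 3 [103.3°–155.8°] uniform, h=19: full span → s += 19 → s = 28.0000
seg 4 [155.8°–270.6°] cycloidal, h=23: full span → s += 23 → s = 51.0000
seg 5 [270.6°–360°] cycloidal, h=28: θ=285.6° here. β=15, B=89.4. 28·(0.1678 − sin(2π·0.1678)/(2π)) = 0.8231 → s = 51.8231

51.8231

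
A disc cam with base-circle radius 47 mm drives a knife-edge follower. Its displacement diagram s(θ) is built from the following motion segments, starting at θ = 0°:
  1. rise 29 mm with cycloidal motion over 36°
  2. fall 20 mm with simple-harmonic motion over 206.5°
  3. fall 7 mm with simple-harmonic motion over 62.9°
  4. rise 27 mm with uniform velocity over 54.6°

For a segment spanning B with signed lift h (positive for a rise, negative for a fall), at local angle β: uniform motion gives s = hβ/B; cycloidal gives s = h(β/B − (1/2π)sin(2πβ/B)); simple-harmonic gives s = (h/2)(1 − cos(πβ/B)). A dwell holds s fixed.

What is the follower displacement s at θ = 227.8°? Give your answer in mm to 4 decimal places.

seg 1 [0°–36°] cycloidal, h=29: full span → s += 29 → s = 29.0000
seg 2 [36°–242.5°] simple-harmonic, h=-20: θ=227.8° here. β=191.8, B=206.5. -20/2·(1 − cos(π·0.9288)) = -19.7510 → s = 9.2490

9.2490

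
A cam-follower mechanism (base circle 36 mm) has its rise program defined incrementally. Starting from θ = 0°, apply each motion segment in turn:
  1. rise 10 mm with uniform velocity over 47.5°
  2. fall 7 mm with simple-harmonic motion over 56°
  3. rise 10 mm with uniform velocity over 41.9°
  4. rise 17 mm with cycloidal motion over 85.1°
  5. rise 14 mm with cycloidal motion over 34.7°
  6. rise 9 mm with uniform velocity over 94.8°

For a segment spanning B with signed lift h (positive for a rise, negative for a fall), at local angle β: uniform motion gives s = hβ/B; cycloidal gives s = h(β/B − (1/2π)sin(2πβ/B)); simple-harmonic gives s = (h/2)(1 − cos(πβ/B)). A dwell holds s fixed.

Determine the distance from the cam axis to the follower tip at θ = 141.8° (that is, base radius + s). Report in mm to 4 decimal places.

seg 1 [0°–47.5°] uniform, h=10: full span → s += 10 → s = 10.0000
seg 2 [47.5°–103.5°] simple-harmonic, h=-7: full span → s += -7 → s = 3.0000
seg 3 [103.5°–145.4°] uniform, h=10: θ=141.8° here. β=38.3, B=41.9. 10·38.3/41.9 = 9.1408 → s = 12.1408
radial distance = base radius + s = 36 + 12.1408 = 48.1408

48.1408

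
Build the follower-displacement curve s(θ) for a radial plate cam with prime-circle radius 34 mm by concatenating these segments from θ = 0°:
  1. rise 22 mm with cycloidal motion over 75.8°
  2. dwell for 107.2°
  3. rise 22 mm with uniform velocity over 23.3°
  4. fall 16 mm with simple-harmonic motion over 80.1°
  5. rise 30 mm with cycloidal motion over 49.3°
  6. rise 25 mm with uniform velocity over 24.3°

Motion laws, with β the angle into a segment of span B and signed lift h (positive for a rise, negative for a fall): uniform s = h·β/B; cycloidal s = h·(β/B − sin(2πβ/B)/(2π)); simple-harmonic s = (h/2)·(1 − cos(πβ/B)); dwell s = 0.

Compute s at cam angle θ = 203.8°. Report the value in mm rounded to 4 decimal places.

seg 1 [0°–75.8°] cycloidal, h=22: full span → s += 22 → s = 22.0000
seg 2 [75.8°–183°] dwell: s stays 22.0000
seg 3 [183°–206.3°] uniform, h=22: θ=203.8° here. β=20.8, B=23.3. 22·20.8/23.3 = 19.6395 → s = 41.6395

41.6395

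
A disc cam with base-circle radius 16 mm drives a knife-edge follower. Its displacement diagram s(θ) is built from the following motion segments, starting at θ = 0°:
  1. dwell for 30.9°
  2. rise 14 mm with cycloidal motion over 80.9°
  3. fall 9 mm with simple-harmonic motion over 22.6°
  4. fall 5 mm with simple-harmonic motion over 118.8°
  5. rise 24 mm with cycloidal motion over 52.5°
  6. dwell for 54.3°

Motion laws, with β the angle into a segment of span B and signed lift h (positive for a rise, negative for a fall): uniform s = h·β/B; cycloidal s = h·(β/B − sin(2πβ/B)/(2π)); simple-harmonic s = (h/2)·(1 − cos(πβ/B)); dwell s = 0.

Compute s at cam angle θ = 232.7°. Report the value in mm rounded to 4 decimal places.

seg 1 [0°–30.9°] dwell: s stays 0.0000
seg 2 [30.9°–111.8°] cycloidal, h=14: full span → s += 14 → s = 14.0000
seg 3 [111.8°–134.4°] simple-harmonic, h=-9: full span → s += -9 → s = 5.0000
seg 4 [134.4°–253.2°] simple-harmonic, h=-5: θ=232.7° here. β=98.3, B=118.8. -5/2·(1 − cos(π·0.8274)) = -4.6416 → s = 0.3584

0.3584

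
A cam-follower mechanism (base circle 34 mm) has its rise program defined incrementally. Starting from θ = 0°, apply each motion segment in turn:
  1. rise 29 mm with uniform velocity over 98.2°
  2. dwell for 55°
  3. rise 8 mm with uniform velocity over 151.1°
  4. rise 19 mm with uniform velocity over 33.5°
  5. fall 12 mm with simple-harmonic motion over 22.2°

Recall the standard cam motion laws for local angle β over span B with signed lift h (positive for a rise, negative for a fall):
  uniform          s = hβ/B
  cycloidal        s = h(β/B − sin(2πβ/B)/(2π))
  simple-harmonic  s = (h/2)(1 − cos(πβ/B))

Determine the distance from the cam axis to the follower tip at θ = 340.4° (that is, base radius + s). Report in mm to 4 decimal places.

seg 1 [0°–98.2°] uniform, h=29: full span → s += 29 → s = 29.0000
seg 2 [98.2°–153.2°] dwell: s stays 29.0000
seg 3 [153.2°–304.3°] uniform, h=8: full span → s += 8 → s = 37.0000
seg 4 [304.3°–337.8°] uniform, h=19: full span → s += 19 → s = 56.0000
seg 5 [337.8°–360°] simple-harmonic, h=-12: θ=340.4° here. β=2.6, B=22.2. -12/2·(1 − cos(π·0.1171)) = -0.4016 → s = 55.5984
radial distance = base radius + s = 34 + 55.5984 = 89.5984

89.5984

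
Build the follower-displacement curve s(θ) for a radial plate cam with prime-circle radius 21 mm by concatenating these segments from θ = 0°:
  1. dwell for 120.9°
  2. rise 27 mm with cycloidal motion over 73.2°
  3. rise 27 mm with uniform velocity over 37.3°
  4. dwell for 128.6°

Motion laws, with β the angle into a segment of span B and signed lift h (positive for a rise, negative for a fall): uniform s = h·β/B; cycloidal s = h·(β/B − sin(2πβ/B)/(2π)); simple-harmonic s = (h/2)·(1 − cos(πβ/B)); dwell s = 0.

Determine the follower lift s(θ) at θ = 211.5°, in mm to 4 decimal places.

seg 1 [0°–120.9°] dwell: s stays 0.0000
seg 2 [120.9°–194.1°] cycloidal, h=27: full span → s += 27 → s = 27.0000
seg 3 [194.1°–231.4°] uniform, h=27: θ=211.5° here. β=17.4, B=37.3. 27·17.4/37.3 = 12.5952 → s = 39.5952

39.5952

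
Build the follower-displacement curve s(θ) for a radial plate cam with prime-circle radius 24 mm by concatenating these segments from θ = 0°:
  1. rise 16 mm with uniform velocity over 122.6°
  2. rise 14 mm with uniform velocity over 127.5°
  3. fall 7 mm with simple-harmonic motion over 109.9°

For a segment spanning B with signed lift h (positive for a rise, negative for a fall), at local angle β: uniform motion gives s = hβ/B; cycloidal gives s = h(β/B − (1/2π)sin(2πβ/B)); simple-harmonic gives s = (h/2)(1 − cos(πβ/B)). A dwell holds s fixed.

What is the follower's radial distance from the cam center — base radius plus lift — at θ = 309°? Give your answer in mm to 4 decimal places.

seg 1 [0°–122.6°] uniform, h=16: full span → s += 16 → s = 16.0000
seg 2 [122.6°–250.1°] uniform, h=14: full span → s += 14 → s = 30.0000
seg 3 [250.1°–360°] simple-harmonic, h=-7: θ=309° here. β=58.9, B=109.9. -7/2·(1 − cos(π·0.5359)) = -3.8944 → s = 26.1056
radial distance = base radius + s = 24 + 26.1056 = 50.1056

50.1056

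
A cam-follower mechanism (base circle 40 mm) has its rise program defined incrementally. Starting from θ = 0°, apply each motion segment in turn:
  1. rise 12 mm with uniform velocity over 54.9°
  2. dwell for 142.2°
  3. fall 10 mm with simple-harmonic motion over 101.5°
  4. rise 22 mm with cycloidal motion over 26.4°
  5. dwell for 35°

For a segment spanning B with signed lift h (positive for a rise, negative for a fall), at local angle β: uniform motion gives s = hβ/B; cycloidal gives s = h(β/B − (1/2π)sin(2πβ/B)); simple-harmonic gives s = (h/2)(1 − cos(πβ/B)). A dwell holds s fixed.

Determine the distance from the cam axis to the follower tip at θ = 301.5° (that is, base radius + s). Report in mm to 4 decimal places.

seg 1 [0°–54.9°] uniform, h=12: full span → s += 12 → s = 12.0000
seg 2 [54.9°–197.1°] dwell: s stays 12.0000
seg 3 [197.1°–298.6°] simple-harmonic, h=-10: full span → s += -10 → s = 2.0000
seg 4 [298.6°–325°] cycloidal, h=22: θ=301.5° here. β=2.9, B=26.4. 22·(0.1098 − sin(2π·0.1098)/(2π)) = 0.1874 → s = 2.1874
radial distance = base radius + s = 40 + 2.1874 = 42.1874

42.1874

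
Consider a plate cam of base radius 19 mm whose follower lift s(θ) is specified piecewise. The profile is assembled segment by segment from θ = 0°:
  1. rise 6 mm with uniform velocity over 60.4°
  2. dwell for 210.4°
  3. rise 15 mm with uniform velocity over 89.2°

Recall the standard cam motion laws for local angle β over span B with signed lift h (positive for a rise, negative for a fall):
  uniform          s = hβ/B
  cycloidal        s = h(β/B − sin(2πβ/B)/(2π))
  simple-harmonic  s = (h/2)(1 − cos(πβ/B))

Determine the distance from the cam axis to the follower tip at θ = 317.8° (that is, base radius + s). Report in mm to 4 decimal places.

seg 1 [0°–60.4°] uniform, h=6: full span → s += 6 → s = 6.0000
seg 2 [60.4°–270.8°] dwell: s stays 6.0000
seg 3 [270.8°–360°] uniform, h=15: θ=317.8° here. β=47, B=89.2. 15·47/89.2 = 7.9036 → s = 13.9036
radial distance = base radius + s = 19 + 13.9036 = 32.9036

32.9036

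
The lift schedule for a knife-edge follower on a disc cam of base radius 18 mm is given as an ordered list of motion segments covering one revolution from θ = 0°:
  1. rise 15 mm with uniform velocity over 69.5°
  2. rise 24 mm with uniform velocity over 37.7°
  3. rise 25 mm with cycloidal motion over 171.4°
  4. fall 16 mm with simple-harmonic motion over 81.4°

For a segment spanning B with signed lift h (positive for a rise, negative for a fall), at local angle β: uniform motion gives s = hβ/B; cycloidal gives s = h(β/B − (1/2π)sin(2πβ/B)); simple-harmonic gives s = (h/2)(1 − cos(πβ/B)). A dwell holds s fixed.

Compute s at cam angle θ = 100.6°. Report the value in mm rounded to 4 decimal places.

seg 1 [0°–69.5°] uniform, h=15: full span → s += 15 → s = 15.0000
seg 2 [69.5°–107.2°] uniform, h=24: θ=100.6° here. β=31.1, B=37.7. 24·31.1/37.7 = 19.7984 → s = 34.7984

34.7984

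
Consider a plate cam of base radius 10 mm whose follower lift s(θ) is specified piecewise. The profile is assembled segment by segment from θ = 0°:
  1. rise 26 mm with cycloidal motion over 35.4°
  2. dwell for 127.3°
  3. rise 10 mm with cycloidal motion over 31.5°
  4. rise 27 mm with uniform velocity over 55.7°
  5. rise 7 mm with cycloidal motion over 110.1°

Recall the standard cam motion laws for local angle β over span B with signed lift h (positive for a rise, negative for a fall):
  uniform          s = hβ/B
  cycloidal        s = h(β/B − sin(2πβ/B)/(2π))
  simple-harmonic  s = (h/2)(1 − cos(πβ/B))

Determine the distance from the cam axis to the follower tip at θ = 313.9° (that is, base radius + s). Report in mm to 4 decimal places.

seg 1 [0°–35.4°] cycloidal, h=26: full span → s += 26 → s = 26.0000
seg 2 [35.4°–162.7°] dwell: s stays 26.0000
seg 3 [162.7°–194.2°] cycloidal, h=10: full span → s += 10 → s = 36.0000
seg 4 [194.2°–249.9°] uniform, h=27: full span → s += 27 → s = 63.0000
seg 5 [249.9°–360°] cycloidal, h=7: θ=313.9° here. β=64, B=110.1. 7·(0.5813 − sin(2π·0.5813)/(2π)) = 4.6136 → s = 67.6136
radial distance = base radius + s = 10 + 67.6136 = 77.6136

77.6136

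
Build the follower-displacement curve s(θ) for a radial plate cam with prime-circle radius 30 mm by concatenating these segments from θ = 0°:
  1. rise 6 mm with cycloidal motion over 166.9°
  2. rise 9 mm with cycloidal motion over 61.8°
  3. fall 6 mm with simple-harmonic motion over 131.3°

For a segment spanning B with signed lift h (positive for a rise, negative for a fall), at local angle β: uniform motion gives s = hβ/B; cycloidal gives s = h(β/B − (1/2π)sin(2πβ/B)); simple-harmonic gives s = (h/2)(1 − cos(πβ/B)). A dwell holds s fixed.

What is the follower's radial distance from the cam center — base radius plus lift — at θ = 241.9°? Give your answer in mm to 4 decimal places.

seg 1 [0°–166.9°] cycloidal, h=6: full span → s += 6 → s = 6.0000
seg 2 [166.9°–228.7°] cycloidal, h=9: full span → s += 9 → s = 15.0000
seg 3 [228.7°–360°] simple-harmonic, h=-6: θ=241.9° here. β=13.2, B=131.3. -6/2·(1 − cos(π·0.1005)) = -0.1484 → s = 14.8516
radial distance = base radius + s = 30 + 14.8516 = 44.8516

44.8516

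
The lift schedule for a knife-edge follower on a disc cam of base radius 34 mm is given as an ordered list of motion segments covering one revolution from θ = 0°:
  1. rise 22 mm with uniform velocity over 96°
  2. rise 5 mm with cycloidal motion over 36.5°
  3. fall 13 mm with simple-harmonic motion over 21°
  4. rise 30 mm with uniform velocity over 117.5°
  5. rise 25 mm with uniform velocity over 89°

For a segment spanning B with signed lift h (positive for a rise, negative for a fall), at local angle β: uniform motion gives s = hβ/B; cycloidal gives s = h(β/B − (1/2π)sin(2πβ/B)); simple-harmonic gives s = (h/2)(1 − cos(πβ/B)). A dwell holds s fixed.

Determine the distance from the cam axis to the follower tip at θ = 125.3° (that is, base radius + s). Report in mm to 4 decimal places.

seg 1 [0°–96°] uniform, h=22: full span → s += 22 → s = 22.0000
seg 2 [96°–132.5°] cycloidal, h=5: θ=125.3° here. β=29.3, B=36.5. 5·(0.8027 − sin(2π·0.8027)/(2π)) = 4.7662 → s = 26.7662
radial distance = base radius + s = 34 + 26.7662 = 60.7662

60.7662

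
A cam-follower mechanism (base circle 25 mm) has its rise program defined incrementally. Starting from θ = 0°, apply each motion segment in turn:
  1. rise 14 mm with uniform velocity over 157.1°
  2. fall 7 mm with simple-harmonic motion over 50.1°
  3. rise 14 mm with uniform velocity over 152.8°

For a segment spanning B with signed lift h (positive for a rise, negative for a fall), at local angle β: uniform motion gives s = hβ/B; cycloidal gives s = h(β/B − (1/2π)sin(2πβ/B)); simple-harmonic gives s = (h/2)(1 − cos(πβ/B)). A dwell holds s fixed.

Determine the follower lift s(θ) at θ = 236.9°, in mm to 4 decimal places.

seg 1 [0°–157.1°] uniform, h=14: full span → s += 14 → s = 14.0000
seg 2 [157.1°–207.2°] simple-harmonic, h=-7: full span → s += -7 → s = 7.0000
seg 3 [207.2°–360°] uniform, h=14: θ=236.9° here. β=29.7, B=152.8. 14·29.7/152.8 = 2.7212 → s = 9.7212

9.7212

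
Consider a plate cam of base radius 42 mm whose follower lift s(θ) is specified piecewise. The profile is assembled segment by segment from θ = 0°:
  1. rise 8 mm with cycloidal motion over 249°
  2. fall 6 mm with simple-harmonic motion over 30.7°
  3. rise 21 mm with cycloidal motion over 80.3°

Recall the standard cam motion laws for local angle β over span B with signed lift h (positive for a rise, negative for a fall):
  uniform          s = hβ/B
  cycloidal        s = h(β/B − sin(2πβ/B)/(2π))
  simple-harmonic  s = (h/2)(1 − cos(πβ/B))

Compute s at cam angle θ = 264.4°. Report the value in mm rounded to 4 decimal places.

seg 1 [0°–249°] cycloidal, h=8: full span → s += 8 → s = 8.0000
seg 2 [249°–279.7°] simple-harmonic, h=-6: θ=264.4° here. β=15.4, B=30.7. -6/2·(1 − cos(π·0.5016)) = -3.0153 → s = 4.9847

4.9847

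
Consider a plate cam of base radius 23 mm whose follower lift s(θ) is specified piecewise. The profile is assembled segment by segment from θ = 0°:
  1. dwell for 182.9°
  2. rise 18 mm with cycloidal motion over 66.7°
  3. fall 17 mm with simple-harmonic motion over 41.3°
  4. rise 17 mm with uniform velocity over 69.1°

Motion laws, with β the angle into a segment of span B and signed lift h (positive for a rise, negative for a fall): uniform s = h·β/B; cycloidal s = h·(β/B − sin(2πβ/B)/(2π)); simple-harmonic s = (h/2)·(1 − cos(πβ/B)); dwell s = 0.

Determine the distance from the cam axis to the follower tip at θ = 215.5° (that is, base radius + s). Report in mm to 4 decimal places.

seg 1 [0°–182.9°] dwell: s stays 0.0000
seg 2 [182.9°–249.6°] cycloidal, h=18: θ=215.5° here. β=32.6, B=66.7. 18·(0.4888 − sin(2π·0.4888)/(2π)) = 8.5954 → s = 8.5954
radial distance = base radius + s = 23 + 8.5954 = 31.5954

31.5954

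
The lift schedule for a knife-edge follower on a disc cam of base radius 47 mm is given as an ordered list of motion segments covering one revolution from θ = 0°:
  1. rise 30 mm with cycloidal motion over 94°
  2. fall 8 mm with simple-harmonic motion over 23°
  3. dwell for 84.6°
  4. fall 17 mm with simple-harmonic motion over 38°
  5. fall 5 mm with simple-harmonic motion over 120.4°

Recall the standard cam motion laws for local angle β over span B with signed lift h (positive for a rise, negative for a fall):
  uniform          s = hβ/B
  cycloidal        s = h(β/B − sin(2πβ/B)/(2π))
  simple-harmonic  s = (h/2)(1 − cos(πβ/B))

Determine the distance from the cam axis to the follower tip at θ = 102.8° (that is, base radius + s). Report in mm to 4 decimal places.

seg 1 [0°–94°] cycloidal, h=30: full span → s += 30 → s = 30.0000
seg 2 [94°–117°] simple-harmonic, h=-8: θ=102.8° here. β=8.8, B=23. -8/2·(1 − cos(π·0.3826)) = -2.5580 → s = 27.4420
radial distance = base radius + s = 47 + 27.4420 = 74.4420

74.4420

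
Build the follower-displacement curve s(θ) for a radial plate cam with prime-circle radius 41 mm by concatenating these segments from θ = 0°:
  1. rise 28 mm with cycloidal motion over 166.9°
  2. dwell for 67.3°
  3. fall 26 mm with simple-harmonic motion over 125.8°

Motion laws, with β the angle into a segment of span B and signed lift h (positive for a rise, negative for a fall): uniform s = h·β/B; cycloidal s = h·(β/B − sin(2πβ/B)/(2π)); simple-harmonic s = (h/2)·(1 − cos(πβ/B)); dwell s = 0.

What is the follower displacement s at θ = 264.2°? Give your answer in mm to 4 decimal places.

seg 1 [0°–166.9°] cycloidal, h=28: full span → s += 28 → s = 28.0000
seg 2 [166.9°–234.2°] dwell: s stays 28.0000
seg 3 [234.2°–360°] simple-harmonic, h=-26: θ=264.2° here. β=30, B=125.8. -26/2·(1 − cos(π·0.2385)) = -3.4808 → s = 24.5192

24.5192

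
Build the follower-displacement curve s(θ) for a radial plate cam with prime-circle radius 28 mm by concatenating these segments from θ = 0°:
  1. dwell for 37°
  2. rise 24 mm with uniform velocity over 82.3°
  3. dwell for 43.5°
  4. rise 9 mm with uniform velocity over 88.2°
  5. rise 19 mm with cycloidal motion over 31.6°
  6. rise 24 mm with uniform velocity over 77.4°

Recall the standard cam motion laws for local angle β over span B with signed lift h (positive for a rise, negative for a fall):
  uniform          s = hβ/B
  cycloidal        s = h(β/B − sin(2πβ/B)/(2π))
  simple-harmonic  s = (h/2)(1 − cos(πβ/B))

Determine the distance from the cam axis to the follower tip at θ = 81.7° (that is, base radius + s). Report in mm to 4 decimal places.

seg 1 [0°–37°] dwell: s stays 0.0000
seg 2 [37°–119.3°] uniform, h=24: θ=81.7° here. β=44.7, B=82.3. 24·44.7/82.3 = 13.0352 → s = 13.0352
radial distance = base radius + s = 28 + 13.0352 = 41.0352

41.0352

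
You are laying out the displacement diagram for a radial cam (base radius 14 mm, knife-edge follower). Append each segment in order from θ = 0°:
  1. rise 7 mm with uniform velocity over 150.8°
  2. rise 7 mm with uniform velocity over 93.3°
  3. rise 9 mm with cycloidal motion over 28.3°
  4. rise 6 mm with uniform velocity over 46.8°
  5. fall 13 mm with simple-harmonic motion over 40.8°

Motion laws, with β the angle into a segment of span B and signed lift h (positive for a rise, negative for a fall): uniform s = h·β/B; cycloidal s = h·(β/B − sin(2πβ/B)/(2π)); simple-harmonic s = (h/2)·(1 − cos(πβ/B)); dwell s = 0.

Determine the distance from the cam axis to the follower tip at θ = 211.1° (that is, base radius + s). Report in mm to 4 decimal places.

seg 1 [0°–150.8°] uniform, h=7: full span → s += 7 → s = 7.0000
seg 2 [150.8°–244.1°] uniform, h=7: θ=211.1° here. β=60.3, B=93.3. 7·60.3/93.3 = 4.5241 → s = 11.5241
radial distance = base radius + s = 14 + 11.5241 = 25.5241

25.5241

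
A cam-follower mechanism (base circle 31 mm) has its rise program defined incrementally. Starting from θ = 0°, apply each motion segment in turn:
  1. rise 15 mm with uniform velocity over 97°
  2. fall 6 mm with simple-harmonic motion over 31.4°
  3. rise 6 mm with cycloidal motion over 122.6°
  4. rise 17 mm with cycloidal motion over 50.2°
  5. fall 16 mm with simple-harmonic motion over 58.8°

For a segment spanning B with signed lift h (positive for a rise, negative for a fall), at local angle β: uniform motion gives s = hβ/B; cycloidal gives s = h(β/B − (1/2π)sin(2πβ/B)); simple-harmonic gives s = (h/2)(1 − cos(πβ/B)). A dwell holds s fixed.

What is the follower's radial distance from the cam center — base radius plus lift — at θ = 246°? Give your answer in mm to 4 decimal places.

seg 1 [0°–97°] uniform, h=15: full span → s += 15 → s = 15.0000
seg 2 [97°–128.4°] simple-harmonic, h=-6: full span → s += -6 → s = 9.0000
seg 3 [128.4°–251°] cycloidal, h=6: θ=246° here. β=117.6, B=122.6. 6·(0.9592 − sin(2π·0.9592)/(2π)) = 5.9973 → s = 14.9973
radial distance = base radius + s = 31 + 14.9973 = 45.9973

45.9973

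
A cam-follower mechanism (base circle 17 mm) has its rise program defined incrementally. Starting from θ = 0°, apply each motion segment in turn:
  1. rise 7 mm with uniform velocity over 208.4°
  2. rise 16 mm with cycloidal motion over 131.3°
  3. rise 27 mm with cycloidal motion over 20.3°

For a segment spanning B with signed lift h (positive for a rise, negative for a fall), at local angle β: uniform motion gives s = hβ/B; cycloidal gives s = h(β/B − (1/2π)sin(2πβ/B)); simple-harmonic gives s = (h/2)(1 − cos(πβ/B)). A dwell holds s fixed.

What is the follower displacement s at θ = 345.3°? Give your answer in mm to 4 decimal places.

seg 1 [0°–208.4°] uniform, h=7: full span → s += 7 → s = 7.0000
seg 2 [208.4°–339.7°] cycloidal, h=16: full span → s += 16 → s = 23.0000
seg 3 [339.7°–360°] cycloidal, h=27: θ=345.3° here. β=5.6, B=20.3. 27·(0.2759 − sin(2π·0.2759)/(2π)) = 3.2077 → s = 26.2077

26.2077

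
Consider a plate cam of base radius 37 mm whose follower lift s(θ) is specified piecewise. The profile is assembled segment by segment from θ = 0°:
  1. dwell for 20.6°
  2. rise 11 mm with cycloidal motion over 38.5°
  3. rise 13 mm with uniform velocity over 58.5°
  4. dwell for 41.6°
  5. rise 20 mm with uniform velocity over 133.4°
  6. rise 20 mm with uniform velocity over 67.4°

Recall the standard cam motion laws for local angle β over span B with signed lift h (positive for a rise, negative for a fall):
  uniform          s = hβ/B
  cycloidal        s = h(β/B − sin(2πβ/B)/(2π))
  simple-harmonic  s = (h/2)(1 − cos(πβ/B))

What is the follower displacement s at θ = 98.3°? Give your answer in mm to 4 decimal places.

seg 1 [0°–20.6°] dwell: s stays 0.0000
seg 2 [20.6°–59.1°] cycloidal, h=11: full span → s += 11 → s = 11.0000
seg 3 [59.1°–117.6°] uniform, h=13: θ=98.3° here. β=39.2, B=58.5. 13·39.2/58.5 = 8.7111 → s = 19.7111

19.7111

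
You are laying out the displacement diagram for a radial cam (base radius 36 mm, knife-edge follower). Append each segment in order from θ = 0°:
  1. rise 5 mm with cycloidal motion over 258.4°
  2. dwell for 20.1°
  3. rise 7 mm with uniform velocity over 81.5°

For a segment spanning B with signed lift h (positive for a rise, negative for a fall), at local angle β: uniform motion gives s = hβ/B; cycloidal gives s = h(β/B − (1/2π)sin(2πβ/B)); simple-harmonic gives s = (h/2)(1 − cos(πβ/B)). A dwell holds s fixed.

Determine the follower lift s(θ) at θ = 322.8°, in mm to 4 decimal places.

seg 1 [0°–258.4°] cycloidal, h=5: full span → s += 5 → s = 5.0000
seg 2 [258.4°–278.5°] dwell: s stays 5.0000
seg 3 [278.5°–360°] uniform, h=7: θ=322.8° here. β=44.3, B=81.5. 7·44.3/81.5 = 3.8049 → s = 8.8049

8.8049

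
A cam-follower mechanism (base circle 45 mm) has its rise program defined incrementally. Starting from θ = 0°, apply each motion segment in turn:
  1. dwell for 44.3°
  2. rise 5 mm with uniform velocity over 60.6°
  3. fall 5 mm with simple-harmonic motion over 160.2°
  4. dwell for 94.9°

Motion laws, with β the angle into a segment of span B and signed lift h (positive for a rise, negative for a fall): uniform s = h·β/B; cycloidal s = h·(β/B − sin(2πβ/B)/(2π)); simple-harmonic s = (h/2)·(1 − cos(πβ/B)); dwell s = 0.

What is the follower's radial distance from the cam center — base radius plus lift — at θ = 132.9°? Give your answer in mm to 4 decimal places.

seg 1 [0°–44.3°] dwell: s stays 0.0000
seg 2 [44.3°–104.9°] uniform, h=5: full span → s += 5 → s = 5.0000
seg 3 [104.9°–265.1°] simple-harmonic, h=-5: θ=132.9° here. β=28, B=160.2. -5/2·(1 − cos(π·0.1748)) = -0.3675 → s = 4.6325
radial distance = base radius + s = 45 + 4.6325 = 49.6325

49.6325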